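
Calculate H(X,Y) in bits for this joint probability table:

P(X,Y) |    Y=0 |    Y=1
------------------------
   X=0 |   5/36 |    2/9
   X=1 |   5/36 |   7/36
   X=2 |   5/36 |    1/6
2.5591 bits

Joint entropy is H(X,Y) = -Σ_{x,y} p(x,y) log p(x,y).

Summing over all non-zero entries:
H(X,Y) = -[5/36·log_2(5/36) + 2/9·log_2(2/9) + 5/36·log_2(5/36) + 7/36·log_2(7/36) + 5/36·log_2(5/36) + 1/6·log_2(1/6)]
H(X,Y) = 2.5591 bits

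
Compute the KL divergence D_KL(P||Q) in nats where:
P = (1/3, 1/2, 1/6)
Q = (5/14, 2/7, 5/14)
0.1298 nats

KL divergence: D_KL(P||Q) = Σ p(x) log(p(x)/q(x))

Computing term by term:
  x=0: 1/3 × log_e[(1/3)/(5/14)] = 1/3 × -0.0690 = -0.0230
  x=1: 1/2 × log_e[(1/2)/(2/7)] = 1/2 × 0.5596 = 0.2798
  x=2: 1/6 × log_e[(1/6)/(5/14)] = 1/6 × -0.7621 = -0.1270

D_KL(P||Q) = 0.1298 nats

Note: KL divergence is always non-negative and equals 0 iff P = Q.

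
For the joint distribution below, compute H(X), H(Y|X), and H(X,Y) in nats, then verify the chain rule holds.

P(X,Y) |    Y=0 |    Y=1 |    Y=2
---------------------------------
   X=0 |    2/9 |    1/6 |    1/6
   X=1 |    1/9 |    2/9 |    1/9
H(X,Y) = 1.7540, H(X) = 0.6870, H(Y|X) = 1.0670 (all in nats)

Chain rule: H(X,Y) = H(X) + H(Y|X)

Left side — joint entropy directly:
H(X,Y) = -Σ p(x,y) log p(x,y) = 1.7540 nats

Right side — compute H(Y|X) from the conditional distributions:
P(X) = (5/9, 4/9), so H(X) = 0.6870 nats
H(Y|X) = Σ_x P(X=x) · H(Y|X=x):
  P(Y|X=0) = (2/5, 3/10, 3/10), H(Y|X=0) = 1.0889, weight P(X=0) = 5/9
  P(Y|X=1) = (1/4, 1/2, 1/4), H(Y|X=1) = 1.0397, weight P(X=1) = 4/9
H(Y|X) = 1.0670 nats

H(X) + H(Y|X) = 0.6870 + 1.0670 = 1.7540 nats

Both sides equal 1.7540 nats. ✓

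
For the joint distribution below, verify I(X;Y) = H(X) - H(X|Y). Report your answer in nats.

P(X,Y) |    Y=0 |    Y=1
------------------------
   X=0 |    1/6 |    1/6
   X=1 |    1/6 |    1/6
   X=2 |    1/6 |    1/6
I(X;Y) = 0.0000 nats

Mutual information has multiple equivalent forms:
- I(X;Y) = H(X) - H(X|Y)
- I(X;Y) = H(Y) - H(Y|X)
- I(X;Y) = H(X) + H(Y) - H(X,Y)

Computing all quantities:
H(X) = 1.0986, H(Y) = 0.6931, H(X,Y) = 1.7918
H(X|Y) = 1.0986, H(Y|X) = 0.6931

Verification:
H(X) - H(X|Y) = 1.0986 - 1.0986 = 0.0000
H(Y) - H(Y|X) = 0.6931 - 0.6931 = 0.0000
H(X) + H(Y) - H(X,Y) = 1.0986 + 0.6931 - 1.7918 = 0.0000

All forms give I(X;Y) = 0.0000 nats. ✓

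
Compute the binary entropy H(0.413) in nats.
0.6779 nats

The binary entropy function is:
H(p) = -p log(p) - (1-p) log(1-p)

H(0.413) = -0.413 × log_e(0.413) - 0.587 × log_e(0.587)
H(0.413) = 0.6779 nats

Note: Binary entropy is maximized at p=0.5 (H=1 bit) and minimized at p=0 or p=1 (H=0).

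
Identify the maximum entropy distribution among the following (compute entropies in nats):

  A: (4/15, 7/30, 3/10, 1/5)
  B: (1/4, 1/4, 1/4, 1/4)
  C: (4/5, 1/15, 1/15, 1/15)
B

For a discrete distribution over n outcomes, entropy is maximized by the uniform distribution.

Computing entropies:
H(A) = 1.3751 nats
H(B) = 1.3863 nats
H(C) = 0.7201 nats

The uniform distribution (where all probabilities equal 1/4) achieves the maximum entropy of log_e(4) = 1.3863 nats.

Distribution B has the highest entropy.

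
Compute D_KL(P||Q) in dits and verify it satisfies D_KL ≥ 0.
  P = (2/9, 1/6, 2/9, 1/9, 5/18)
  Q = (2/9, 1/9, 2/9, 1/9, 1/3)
0.0074 dits

KL divergence satisfies the Gibbs inequality: D_KL(P||Q) ≥ 0 for all distributions P, Q.

D_KL(P||Q) = Σ p(x) log(p(x)/q(x))
Term by term:
  x=0: 2/9 × log_10[(2/9)/(2/9)] = 0.0000
  x=1: 1/6 × log_10[(1/6)/(1/9)] = 0.0293
  x=2: 2/9 × log_10[(2/9)/(2/9)] = 0.0000
  x=3: 1/9 × log_10[(1/9)/(1/9)] = 0.0000
  x=4: 5/18 × log_10[(5/18)/(1/3)] = -0.0220
D_KL(P||Q) = 0.0074 dits

D_KL(P||Q) = 0.0074 ≥ 0 ✓

This non-negativity is a fundamental property: relative entropy cannot be negative because it measures how different Q is from P.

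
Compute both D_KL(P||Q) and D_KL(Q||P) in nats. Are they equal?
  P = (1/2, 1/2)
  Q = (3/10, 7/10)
D_KL(P||Q) = 0.0872, D_KL(Q||P) = 0.0823

KL divergence is not symmetric: D_KL(P||Q) ≠ D_KL(Q||P) in general.

D_KL(P||Q) = 0.0872 nats
D_KL(Q||P) = 0.0823 nats

No, they are not equal!

This asymmetry is why KL divergence is not a true distance metric.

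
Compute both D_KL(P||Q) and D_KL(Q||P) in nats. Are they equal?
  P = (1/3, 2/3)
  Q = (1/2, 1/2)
D_KL(P||Q) = 0.0566, D_KL(Q||P) = 0.0589

KL divergence is not symmetric: D_KL(P||Q) ≠ D_KL(Q||P) in general.

D_KL(P||Q) = 0.0566 nats
D_KL(Q||P) = 0.0589 nats

No, they are not equal!

This asymmetry is why KL divergence is not a true distance metric.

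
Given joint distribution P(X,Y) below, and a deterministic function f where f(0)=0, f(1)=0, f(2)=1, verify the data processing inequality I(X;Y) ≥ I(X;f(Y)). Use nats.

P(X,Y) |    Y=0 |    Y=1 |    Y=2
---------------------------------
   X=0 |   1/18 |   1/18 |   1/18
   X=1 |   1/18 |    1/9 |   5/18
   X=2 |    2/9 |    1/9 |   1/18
I(X;Y) = 0.1344, I(X;f(Y)) = 0.1086, inequality holds: 0.1344 ≥ 0.1086

Data Processing Inequality: For any Markov chain X → Y → Z, we have I(X;Y) ≥ I(X;Z).

Here Z = f(Y) is a deterministic function of Y, forming X → Y → Z.

Original I(X;Y) = 0.1344 nats

After applying f:
P(X,Z) where Z=f(Y):
- P(X,Z=0) = P(X,Y=0) + P(X,Y=1)
- P(X,Z=1) = P(X,Y=2)

I(X;Z) = I(X;f(Y)) = 0.1086 nats

Verification: 0.1344 ≥ 0.1086 ✓

Information cannot be created by processing; the function f can only lose information about X.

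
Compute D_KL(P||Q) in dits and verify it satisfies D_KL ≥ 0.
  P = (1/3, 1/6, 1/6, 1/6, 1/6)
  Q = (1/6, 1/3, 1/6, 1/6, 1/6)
0.0502 dits

KL divergence satisfies the Gibbs inequality: D_KL(P||Q) ≥ 0 for all distributions P, Q.

D_KL(P||Q) = Σ p(x) log(p(x)/q(x))
Term by term:
  x=0: 1/3 × log_10[(1/3)/(1/6)] = 0.1003
  x=1: 1/6 × log_10[(1/6)/(1/3)] = -0.0502
  x=2: 1/6 × log_10[(1/6)/(1/6)] = 0.0000
  x=3: 1/6 × log_10[(1/6)/(1/6)] = 0.0000
  x=4: 1/6 × log_10[(1/6)/(1/6)] = 0.0000
D_KL(P||Q) = 0.0502 dits

D_KL(P||Q) = 0.0502 ≥ 0 ✓

This non-negativity is a fundamental property: relative entropy cannot be negative because it measures how different Q is from P.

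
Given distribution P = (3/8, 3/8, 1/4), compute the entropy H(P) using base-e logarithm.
1.0822 nats

Shannon entropy is H(X) = -Σ p(x) log p(x).

For P = (3/8, 3/8, 1/4):
H = -3/8 × log_e(3/8) -3/8 × log_e(3/8) -1/4 × log_e(1/4)
H = 1.0822 nats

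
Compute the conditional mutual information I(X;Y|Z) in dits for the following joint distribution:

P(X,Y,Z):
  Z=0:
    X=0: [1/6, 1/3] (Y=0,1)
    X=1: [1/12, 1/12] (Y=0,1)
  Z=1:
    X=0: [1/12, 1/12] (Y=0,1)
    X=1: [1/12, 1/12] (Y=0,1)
0.0032 dits

Conditional mutual information: I(X;Y|Z) = H(X|Z) + H(Y|Z) - H(X,Y|Z)

H(Z) = 0.2764
H(X,Z) = 0.5396 → H(X|Z) = 0.2632
H(Y,Z) = 0.5683 → H(Y|Z) = 0.2919
H(X,Y,Z) = 0.8283 → H(X,Y|Z) = 0.5519

I(X;Y|Z) = 0.2632 + 0.2919 - 0.5519 = 0.0032 dits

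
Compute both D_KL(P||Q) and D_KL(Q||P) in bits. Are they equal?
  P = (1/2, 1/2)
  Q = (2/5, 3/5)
D_KL(P||Q) = 0.0294, D_KL(Q||P) = 0.0290

KL divergence is not symmetric: D_KL(P||Q) ≠ D_KL(Q||P) in general.

D_KL(P||Q) = 0.0294 bits
D_KL(Q||P) = 0.0290 bits

No, they are not equal!

This asymmetry is why KL divergence is not a true distance metric.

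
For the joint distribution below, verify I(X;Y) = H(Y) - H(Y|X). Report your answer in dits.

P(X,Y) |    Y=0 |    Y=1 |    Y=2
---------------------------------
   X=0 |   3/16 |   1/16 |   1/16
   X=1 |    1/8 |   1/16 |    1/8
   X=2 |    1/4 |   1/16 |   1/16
I(X;Y) = 0.0140 dits

Mutual information has multiple equivalent forms:
- I(X;Y) = H(X) - H(X|Y)
- I(X;Y) = H(Y) - H(Y|X)
- I(X;Y) = H(X) + H(Y) - H(X,Y)

Computing all quantities:
H(X) = 0.4755, H(Y) = 0.4274, H(X,Y) = 0.8889
H(X|Y) = 0.4615, H(Y|X) = 0.4134

Verification:
H(X) - H(X|Y) = 0.4755 - 0.4615 = 0.0140
H(Y) - H(Y|X) = 0.4274 - 0.4134 = 0.0140
H(X) + H(Y) - H(X,Y) = 0.4755 + 0.4274 - 0.8889 = 0.0140

All forms give I(X;Y) = 0.0140 dits. ✓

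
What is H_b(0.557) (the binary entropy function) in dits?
0.2982 dits

The binary entropy function is:
H(p) = -p log(p) - (1-p) log(1-p)

H(0.557) = -0.557 × log_10(0.557) - 0.443 × log_10(0.443)
H(0.557) = 0.2982 dits

Note: Binary entropy is maximized at p=0.5 (H=1 bit) and minimized at p=0 or p=1 (H=0).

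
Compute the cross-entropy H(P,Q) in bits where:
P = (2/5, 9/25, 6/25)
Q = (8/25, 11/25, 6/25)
1.5781 bits

Cross-entropy: H(P,Q) = -Σ p(x) log q(x)

Alternatively: H(P,Q) = H(P) + D_KL(P||Q)
H(P) = 1.5535 bits
D_KL(P||Q) = 0.0245 bits

H(P,Q) = 1.5535 + 0.0245 = 1.5781 bits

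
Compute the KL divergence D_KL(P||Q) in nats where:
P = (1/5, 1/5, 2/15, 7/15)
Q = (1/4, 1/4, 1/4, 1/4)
0.1182 nats

KL divergence: D_KL(P||Q) = Σ p(x) log(p(x)/q(x))

Computing term by term:
  x=0: 1/5 × log_e[(1/5)/(1/4)] = 1/5 × -0.2231 = -0.0446
  x=1: 1/5 × log_e[(1/5)/(1/4)] = 1/5 × -0.2231 = -0.0446
  x=2: 2/15 × log_e[(2/15)/(1/4)] = 2/15 × -0.6286 = -0.0838
  x=3: 7/15 × log_e[(7/15)/(1/4)] = 7/15 × 0.6242 = 0.2913

D_KL(P||Q) = 0.1182 nats

Note: KL divergence is always non-negative and equals 0 iff P = Q.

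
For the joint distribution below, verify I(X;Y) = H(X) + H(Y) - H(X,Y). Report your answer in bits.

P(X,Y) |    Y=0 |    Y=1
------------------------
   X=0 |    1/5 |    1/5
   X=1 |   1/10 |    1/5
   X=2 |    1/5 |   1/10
I(X;Y) = 0.0490 bits

Mutual information has multiple equivalent forms:
- I(X;Y) = H(X) - H(X|Y)
- I(X;Y) = H(Y) - H(Y|X)
- I(X;Y) = H(X) + H(Y) - H(X,Y)

Computing all quantities:
H(X) = 1.5710, H(Y) = 1.0000, H(X,Y) = 2.5219
H(X|Y) = 1.5219, H(Y|X) = 0.9510

Verification:
H(X) - H(X|Y) = 1.5710 - 1.5219 = 0.0490
H(Y) - H(Y|X) = 1.0000 - 0.9510 = 0.0490
H(X) + H(Y) - H(X,Y) = 1.5710 + 1.0000 - 2.5219 = 0.0490

All forms give I(X;Y) = 0.0490 bits. ✓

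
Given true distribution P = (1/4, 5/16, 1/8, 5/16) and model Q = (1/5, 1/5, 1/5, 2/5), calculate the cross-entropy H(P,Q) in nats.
1.3928 nats

Cross-entropy: H(P,Q) = -Σ p(x) log q(x)

Alternatively: H(P,Q) = H(P) + D_KL(P||Q)
H(P) = 1.3335 nats
D_KL(P||Q) = 0.0594 nats

H(P,Q) = 1.3335 + 0.0594 = 1.3928 nats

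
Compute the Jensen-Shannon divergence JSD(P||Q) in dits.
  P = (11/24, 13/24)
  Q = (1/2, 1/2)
0.0004 dits

Jensen-Shannon divergence is:
JSD(P||Q) = 0.5 × D_KL(P||M) + 0.5 × D_KL(Q||M)
where M = 0.5 × (P + Q) is the mixture distribution.

M = 0.5 × (11/24, 13/24) + 0.5 × (1/2, 1/2) = (0.479167, 0.520833)

D_KL(P||M) = 0.0004 dits
D_KL(Q||M) = 0.0004 dits

JSD(P||Q) = 0.5 × 0.0004 + 0.5 × 0.0004 = 0.0004 dits

Unlike KL divergence, JSD is symmetric and bounded: 0 ≤ JSD ≤ log(2).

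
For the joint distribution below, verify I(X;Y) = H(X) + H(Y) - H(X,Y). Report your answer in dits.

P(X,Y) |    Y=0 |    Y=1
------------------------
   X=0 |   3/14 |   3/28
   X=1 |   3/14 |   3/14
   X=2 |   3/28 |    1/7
I(X;Y) = 0.0079 dits

Mutual information has multiple equivalent forms:
- I(X;Y) = H(X) - H(X|Y)
- I(X;Y) = H(Y) - H(Y|X)
- I(X;Y) = H(X) + H(Y) - H(X,Y)

Computing all quantities:
H(X) = 0.4667, H(Y) = 0.2999, H(X,Y) = 0.7587
H(X|Y) = 0.4587, H(Y|X) = 0.2920

Verification:
H(X) - H(X|Y) = 0.4667 - 0.4587 = 0.0079
H(Y) - H(Y|X) = 0.2999 - 0.2920 = 0.0079
H(X) + H(Y) - H(X,Y) = 0.4667 + 0.2999 - 0.7587 = 0.0079

All forms give I(X;Y) = 0.0079 dits. ✓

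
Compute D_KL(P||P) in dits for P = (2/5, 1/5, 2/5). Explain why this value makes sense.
0.0000 dits

KL divergence satisfies the Gibbs inequality: D_KL(P||Q) ≥ 0 for all distributions P, Q.

D_KL(P||Q) = Σ p(x) log(p(x)/q(x))
Each term is p(x) × log_10(p(x)/p(x)) = p(x) × log_10(1) = 0, so the sum is 0.
D_KL(P||Q) = 0.0000 dits

When P = Q, the KL divergence is exactly 0, as there is no 'divergence' between identical distributions.

This non-negativity is a fundamental property: relative entropy cannot be negative because it measures how different Q is from P.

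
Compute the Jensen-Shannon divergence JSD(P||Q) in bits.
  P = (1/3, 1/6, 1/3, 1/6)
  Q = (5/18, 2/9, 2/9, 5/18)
0.0229 bits

Jensen-Shannon divergence is:
JSD(P||Q) = 0.5 × D_KL(P||M) + 0.5 × D_KL(Q||M)
where M = 0.5 × (P + Q) is the mixture distribution.

M = 0.5 × (1/3, 1/6, 1/3, 1/6) + 0.5 × (5/18, 2/9, 2/9, 5/18) = (11/36, 7/36, 5/18, 2/9)

D_KL(P||M) = 0.0233 bits
D_KL(Q||M) = 0.0225 bits

JSD(P||Q) = 0.5 × 0.0233 + 0.5 × 0.0225 = 0.0229 bits

Unlike KL divergence, JSD is symmetric and bounded: 0 ≤ JSD ≤ log(2).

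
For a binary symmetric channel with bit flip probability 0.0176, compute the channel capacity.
0.8723 bits

For a binary symmetric channel (BSC) with error probability p:
Capacity C = 1 - H(p) bits per symbol

where H(p) = -p log₂(p) - (1-p) log₂(1-p) is the binary entropy function.

H(0.0176) = 0.1277 bits
C = 1 - 0.1277 = 0.8723 bits per symbol

This means we can reliably transmit up to 0.8723 bits of information per channel use.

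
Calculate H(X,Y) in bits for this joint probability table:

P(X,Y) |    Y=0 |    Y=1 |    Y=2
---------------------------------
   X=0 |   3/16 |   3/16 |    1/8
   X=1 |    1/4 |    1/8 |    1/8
2.5306 bits

Joint entropy is H(X,Y) = -Σ_{x,y} p(x,y) log p(x,y).

Summing over all non-zero entries:
H(X,Y) = -[3/16·log_2(3/16) + 3/16·log_2(3/16) + 1/8·log_2(1/8) + 1/4·log_2(1/4) + 1/8·log_2(1/8) + 1/8·log_2(1/8)]
H(X,Y) = 2.5306 bits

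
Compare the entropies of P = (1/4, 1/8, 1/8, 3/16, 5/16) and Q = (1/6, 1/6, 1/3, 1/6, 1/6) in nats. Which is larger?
Q

Computing entropies in nats:
H(P) = 1.5438
H(Q) = 1.5607

Distribution Q has higher entropy.

Intuition: The distribution closer to uniform (more spread out) has higher entropy.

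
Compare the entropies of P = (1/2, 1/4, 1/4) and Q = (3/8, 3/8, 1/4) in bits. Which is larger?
Q

Computing entropies in bits:
H(P) = 1.5000
H(Q) = 1.5613

Distribution Q has higher entropy.

Intuition: The distribution closer to uniform (more spread out) has higher entropy.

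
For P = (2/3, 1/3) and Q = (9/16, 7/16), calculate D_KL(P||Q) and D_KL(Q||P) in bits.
D_KL(P||Q) = 0.0326, D_KL(Q||P) = 0.0338

KL divergence is not symmetric: D_KL(P||Q) ≠ D_KL(Q||P) in general.

D_KL(P||Q) = 0.0326 bits
D_KL(Q||P) = 0.0338 bits

No, they are not equal!

This asymmetry is why KL divergence is not a true distance metric.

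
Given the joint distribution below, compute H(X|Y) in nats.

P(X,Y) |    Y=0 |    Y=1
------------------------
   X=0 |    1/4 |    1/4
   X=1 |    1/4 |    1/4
0.6931 nats

Using the chain rule: H(X|Y) = H(X,Y) - H(Y)

First, compute H(X,Y) = 1.3863 nats

Marginal P(Y) = (1/2, 1/2)
H(Y) = 0.6931 nats

H(X|Y) = H(X,Y) - H(Y) = 1.3863 - 0.6931 = 0.6931 nats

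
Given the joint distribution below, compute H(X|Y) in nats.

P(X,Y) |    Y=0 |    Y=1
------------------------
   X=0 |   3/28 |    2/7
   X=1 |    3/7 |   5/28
0.5774 nats

Using the chain rule: H(X|Y) = H(X,Y) - H(Y)

First, compute H(X,Y) = 1.2680 nats

Marginal P(Y) = (15/28, 13/28)
H(Y) = 0.6906 nats

H(X|Y) = H(X,Y) - H(Y) = 1.2680 - 0.6906 = 0.5774 nats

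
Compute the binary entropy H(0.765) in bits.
0.7866 bits

The binary entropy function is:
H(p) = -p log(p) - (1-p) log(1-p)

H(0.765) = -0.765 × log_2(0.765) - 0.235 × log_2(0.235)
H(0.765) = 0.7866 bits

Note: Binary entropy is maximized at p=0.5 (H=1 bit) and minimized at p=0 or p=1 (H=0).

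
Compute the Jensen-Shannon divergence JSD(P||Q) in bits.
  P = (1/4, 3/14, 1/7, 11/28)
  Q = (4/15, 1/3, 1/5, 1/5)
0.0361 bits

Jensen-Shannon divergence is:
JSD(P||Q) = 0.5 × D_KL(P||M) + 0.5 × D_KL(Q||M)
where M = 0.5 × (P + Q) is the mixture distribution.

M = 0.5 × (1/4, 3/14, 1/7, 11/28) + 0.5 × (4/15, 1/3, 1/5, 1/5) = (0.258333, 0.27381, 6/35, 0.296429)

D_KL(P||M) = 0.0344 bits
D_KL(Q||M) = 0.0378 bits

JSD(P||Q) = 0.5 × 0.0344 + 0.5 × 0.0378 = 0.0361 bits

Unlike KL divergence, JSD is symmetric and bounded: 0 ≤ JSD ≤ log(2).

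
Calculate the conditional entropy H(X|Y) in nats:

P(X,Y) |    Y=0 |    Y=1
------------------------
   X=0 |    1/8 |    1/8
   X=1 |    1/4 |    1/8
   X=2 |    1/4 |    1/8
1.0713 nats

Using the chain rule: H(X|Y) = H(X,Y) - H(Y)

First, compute H(X,Y) = 1.7329 nats

Marginal P(Y) = (5/8, 3/8)
H(Y) = 0.6616 nats

H(X|Y) = H(X,Y) - H(Y) = 1.7329 - 0.6616 = 1.0713 nats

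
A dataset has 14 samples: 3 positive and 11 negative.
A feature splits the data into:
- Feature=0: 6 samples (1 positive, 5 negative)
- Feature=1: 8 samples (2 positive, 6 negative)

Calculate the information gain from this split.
0.0074 bits

Information Gain = H(Y) - H(Y|Feature)

Before split:
P(positive) = 3/14 = 0.2143
H(Y) = 0.7496 bits

After split:
Feature=0: H = 0.6500 bits (weight = 6/14)
Feature=1: H = 0.8113 bits (weight = 8/14)
H(Y|Feature) = (6/14)×0.6500 + (8/14)×0.8113 = 0.7422 bits

Information Gain = 0.7496 - 0.7422 = 0.0074 bits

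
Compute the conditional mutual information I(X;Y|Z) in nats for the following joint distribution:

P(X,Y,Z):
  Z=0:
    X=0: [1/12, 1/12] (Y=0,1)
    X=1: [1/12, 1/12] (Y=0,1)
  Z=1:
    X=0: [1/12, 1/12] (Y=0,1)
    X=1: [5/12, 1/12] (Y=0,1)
0.0341 nats

Conditional mutual information: I(X;Y|Z) = H(X|Z) + H(Y|Z) - H(X,Y|Z)

H(Z) = 0.6365
H(X,Z) = 1.2425 → H(X|Z) = 0.6059
H(Y,Z) = 1.2425 → H(Y|Z) = 0.6059
H(X,Y,Z) = 1.8143 → H(X,Y|Z) = 1.1778

I(X;Y|Z) = 0.6059 + 0.6059 - 1.1778 = 0.0341 nats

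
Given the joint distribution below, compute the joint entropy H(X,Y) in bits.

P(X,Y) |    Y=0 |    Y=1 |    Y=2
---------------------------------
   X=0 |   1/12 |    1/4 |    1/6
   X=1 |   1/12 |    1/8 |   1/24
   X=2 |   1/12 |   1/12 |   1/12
2.9906 bits

Joint entropy is H(X,Y) = -Σ_{x,y} p(x,y) log p(x,y).

Summing over all non-zero entries:
H(X,Y) = -[1/12·log_2(1/12) + 1/4·log_2(1/4) + 1/6·log_2(1/6) + 1/12·log_2(1/12) + 1/8·log_2(1/8) + 1/24·log_2(1/24) + 1/12·log_2(1/12) + 1/12·log_2(1/12) + 1/12·log_2(1/12)]
H(X,Y) = 2.9906 bits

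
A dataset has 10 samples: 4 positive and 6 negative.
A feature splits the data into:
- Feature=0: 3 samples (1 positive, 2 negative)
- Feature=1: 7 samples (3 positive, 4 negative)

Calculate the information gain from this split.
0.0058 bits

Information Gain = H(Y) - H(Y|Feature)

Before split:
P(positive) = 4/10 = 0.4000
H(Y) = 0.9710 bits

After split:
Feature=0: H = 0.9183 bits (weight = 3/10)
Feature=1: H = 0.9852 bits (weight = 7/10)
H(Y|Feature) = (3/10)×0.9183 + (7/10)×0.9852 = 0.9651 bits

Information Gain = 0.9710 - 0.9651 = 0.0058 bits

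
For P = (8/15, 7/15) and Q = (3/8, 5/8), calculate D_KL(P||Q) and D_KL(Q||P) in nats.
D_KL(P||Q) = 0.0515, D_KL(Q||P) = 0.0505

KL divergence is not symmetric: D_KL(P||Q) ≠ D_KL(Q||P) in general.

D_KL(P||Q) = 0.0515 nats
D_KL(Q||P) = 0.0505 nats

No, they are not equal!

This asymmetry is why KL divergence is not a true distance metric.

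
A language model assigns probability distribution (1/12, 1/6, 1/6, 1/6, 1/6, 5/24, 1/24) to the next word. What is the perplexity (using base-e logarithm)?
6.4289

Perplexity is e^H (or exp(H) for natural log).

First, H = -Σ p log p = 1.8608 nats
Perplexity = e^1.8608 = 6.4289

Interpretation: The model's uncertainty is equivalent to choosing uniformly among 6.4 options.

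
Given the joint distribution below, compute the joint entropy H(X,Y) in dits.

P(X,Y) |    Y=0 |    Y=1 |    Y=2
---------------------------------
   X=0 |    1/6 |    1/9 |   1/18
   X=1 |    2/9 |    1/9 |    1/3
0.7157 dits

Joint entropy is H(X,Y) = -Σ_{x,y} p(x,y) log p(x,y).

Summing over all non-zero entries:
H(X,Y) = -[1/6·log_10(1/6) + 1/9·log_10(1/9) + 1/18·log_10(1/18) + 2/9·log_10(2/9) + 1/9·log_10(1/9) + 1/3·log_10(1/3)]
H(X,Y) = 0.7157 dits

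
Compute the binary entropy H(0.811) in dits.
0.2105 dits

The binary entropy function is:
H(p) = -p log(p) - (1-p) log(1-p)

H(0.811) = -0.811 × log_10(0.811) - 0.189 × log_10(0.189)
H(0.811) = 0.2105 dits

Note: Binary entropy is maximized at p=0.5 (H=1 bit) and minimized at p=0 or p=1 (H=0).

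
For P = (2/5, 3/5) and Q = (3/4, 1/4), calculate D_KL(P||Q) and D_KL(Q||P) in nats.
D_KL(P||Q) = 0.2738, D_KL(Q||P) = 0.2526

KL divergence is not symmetric: D_KL(P||Q) ≠ D_KL(Q||P) in general.

D_KL(P||Q) = 0.2738 nats
D_KL(Q||P) = 0.2526 nats

No, they are not equal!

This asymmetry is why KL divergence is not a true distance metric.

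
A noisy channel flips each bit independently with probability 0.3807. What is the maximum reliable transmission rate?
0.0415 bits

For a binary symmetric channel (BSC) with error probability p:
Capacity C = 1 - H(p) bits per symbol

where H(p) = -p log₂(p) - (1-p) log₂(1-p) is the binary entropy function.

H(0.3807) = 0.9585 bits
C = 1 - 0.9585 = 0.0415 bits per symbol

This means we can reliably transmit up to 0.0415 bits of information per channel use.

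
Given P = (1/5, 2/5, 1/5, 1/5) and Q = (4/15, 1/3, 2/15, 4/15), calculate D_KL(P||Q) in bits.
0.0562 bits

KL divergence: D_KL(P||Q) = Σ p(x) log(p(x)/q(x))

Computing term by term:
  x=0: 1/5 × log_2[(1/5)/(4/15)] = 1/5 × -0.4150 = -0.0830
  x=1: 2/5 × log_2[(2/5)/(1/3)] = 2/5 × 0.2630 = 0.1052
  x=2: 1/5 × log_2[(1/5)/(2/15)] = 1/5 × 0.5850 = 0.1170
  x=3: 1/5 × log_2[(1/5)/(4/15)] = 1/5 × -0.4150 = -0.0830

D_KL(P||Q) = 0.0562 bits

Note: KL divergence is always non-negative and equals 0 iff P = Q.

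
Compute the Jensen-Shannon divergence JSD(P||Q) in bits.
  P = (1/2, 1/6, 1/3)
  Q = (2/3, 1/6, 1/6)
0.0290 bits

Jensen-Shannon divergence is:
JSD(P||Q) = 0.5 × D_KL(P||M) + 0.5 × D_KL(Q||M)
where M = 0.5 × (P + Q) is the mixture distribution.

M = 0.5 × (1/2, 1/6, 1/3) + 0.5 × (2/3, 1/6, 1/6) = (7/12, 1/6, 1/4)

D_KL(P||M) = 0.0271 bits
D_KL(Q||M) = 0.0309 bits

JSD(P||Q) = 0.5 × 0.0271 + 0.5 × 0.0309 = 0.0290 bits

Unlike KL divergence, JSD is symmetric and bounded: 0 ≤ JSD ≤ log(2).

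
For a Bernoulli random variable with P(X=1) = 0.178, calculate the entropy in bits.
0.6757 bits

The binary entropy function is:
H(p) = -p log(p) - (1-p) log(1-p)

H(0.178) = -0.178 × log_2(0.178) - 0.822 × log_2(0.822)
H(0.178) = 0.6757 bits

Note: Binary entropy is maximized at p=0.5 (H=1 bit) and minimized at p=0 or p=1 (H=0).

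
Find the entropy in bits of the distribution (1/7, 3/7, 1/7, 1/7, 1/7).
2.1281 bits

Shannon entropy is H(X) = -Σ p(x) log p(x).

For P = (1/7, 3/7, 1/7, 1/7, 1/7):
H = -1/7 × log_2(1/7) -3/7 × log_2(3/7) -1/7 × log_2(1/7) -1/7 × log_2(1/7) -1/7 × log_2(1/7)
H = 2.1281 bits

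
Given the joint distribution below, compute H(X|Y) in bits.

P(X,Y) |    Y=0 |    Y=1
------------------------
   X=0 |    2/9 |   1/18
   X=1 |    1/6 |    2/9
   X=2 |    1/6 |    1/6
1.4975 bits

Using the chain rule: H(X|Y) = H(X,Y) - H(Y)

First, compute H(X,Y) = 2.4886 bits

Marginal P(Y) = (5/9, 4/9)
H(Y) = 0.9911 bits

H(X|Y) = H(X,Y) - H(Y) = 2.4886 - 0.9911 = 1.4975 bits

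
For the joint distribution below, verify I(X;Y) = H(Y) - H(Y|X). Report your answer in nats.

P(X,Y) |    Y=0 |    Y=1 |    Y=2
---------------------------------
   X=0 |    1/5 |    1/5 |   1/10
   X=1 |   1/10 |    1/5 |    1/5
I(X;Y) = 0.0340 nats

Mutual information has multiple equivalent forms:
- I(X;Y) = H(X) - H(X|Y)
- I(X;Y) = H(Y) - H(Y|X)
- I(X;Y) = H(X) + H(Y) - H(X,Y)

Computing all quantities:
H(X) = 0.6931, H(Y) = 1.0889, H(X,Y) = 1.7481
H(X|Y) = 0.6592, H(Y|X) = 1.0549

Verification:
H(X) - H(X|Y) = 0.6931 - 0.6592 = 0.0340
H(Y) - H(Y|X) = 1.0889 - 1.0549 = 0.0340
H(X) + H(Y) - H(X,Y) = 0.6931 + 1.0889 - 1.7481 = 0.0340

All forms give I(X;Y) = 0.0340 nats. ✓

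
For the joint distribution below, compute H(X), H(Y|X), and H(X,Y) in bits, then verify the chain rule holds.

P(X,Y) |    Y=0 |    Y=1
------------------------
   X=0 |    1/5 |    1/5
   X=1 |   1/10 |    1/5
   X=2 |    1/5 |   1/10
H(X,Y) = 2.5219, H(X) = 1.5710, H(Y|X) = 0.9510 (all in bits)

Chain rule: H(X,Y) = H(X) + H(Y|X)

Left side — joint entropy directly:
H(X,Y) = -Σ p(x,y) log p(x,y) = 2.5219 bits

Right side — compute H(Y|X) from the conditional distributions:
P(X) = (2/5, 3/10, 3/10), so H(X) = 1.5710 bits
H(Y|X) = Σ_x P(X=x) · H(Y|X=x):
  P(Y|X=0) = (1/2, 1/2), H(Y|X=0) = 1.0000, weight P(X=0) = 2/5
  P(Y|X=1) = (1/3, 2/3), H(Y|X=1) = 0.9183, weight P(X=1) = 3/10
  P(Y|X=2) = (2/3, 1/3), H(Y|X=2) = 0.9183, weight P(X=2) = 3/10
H(Y|X) = 0.9510 bits

H(X) + H(Y|X) = 1.5710 + 0.9510 = 2.5219 bits

Both sides equal 2.5219 bits. ✓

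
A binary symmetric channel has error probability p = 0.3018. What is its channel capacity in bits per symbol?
0.1165 bits

For a binary symmetric channel (BSC) with error probability p:
Capacity C = 1 - H(p) bits per symbol

where H(p) = -p log₂(p) - (1-p) log₂(1-p) is the binary entropy function.

H(0.3018) = 0.8835 bits
C = 1 - 0.8835 = 0.1165 bits per symbol

This means we can reliably transmit up to 0.1165 bits of information per channel use.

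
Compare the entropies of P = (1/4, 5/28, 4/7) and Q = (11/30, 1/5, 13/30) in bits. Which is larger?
Q

Computing entropies in bits:
H(P) = 1.4052
H(Q) = 1.5179

Distribution Q has higher entropy.

Intuition: The distribution closer to uniform (more spread out) has higher entropy.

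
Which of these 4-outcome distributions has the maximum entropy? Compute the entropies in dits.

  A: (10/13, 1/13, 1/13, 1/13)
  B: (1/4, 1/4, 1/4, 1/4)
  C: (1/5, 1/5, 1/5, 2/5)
B

For a discrete distribution over n outcomes, entropy is maximized by the uniform distribution.

Computing entropies:
H(A) = 0.3447 dits
H(B) = 0.6021 dits
H(C) = 0.5786 dits

The uniform distribution (where all probabilities equal 1/4) achieves the maximum entropy of log_10(4) = 0.6021 dits.

Distribution B has the highest entropy.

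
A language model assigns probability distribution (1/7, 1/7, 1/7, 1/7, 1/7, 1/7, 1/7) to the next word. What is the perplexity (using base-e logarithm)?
7.0000

Perplexity is e^H (or exp(H) for natural log).

First, H = -Σ p log p = 1.9459 nats
Perplexity = e^1.9459 = 7.0000

Interpretation: The model's uncertainty is equivalent to choosing uniformly among 7.0 options.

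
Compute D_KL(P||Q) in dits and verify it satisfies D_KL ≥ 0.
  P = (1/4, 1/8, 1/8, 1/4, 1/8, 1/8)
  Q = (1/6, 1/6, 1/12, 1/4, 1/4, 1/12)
0.0348 dits

KL divergence satisfies the Gibbs inequality: D_KL(P||Q) ≥ 0 for all distributions P, Q.

D_KL(P||Q) = Σ p(x) log(p(x)/q(x))
Term by term:
  x=0: 1/4 × log_10[(1/4)/(1/6)] = 0.0440
  x=1: 1/8 × log_10[(1/8)/(1/6)] = -0.0156
  x=2: 1/8 × log_10[(1/8)/(1/12)] = 0.0220
  x=3: 1/4 × log_10[(1/4)/(1/4)] = 0.0000
  x=4: 1/8 × log_10[(1/8)/(1/4)] = -0.0376
  x=5: 1/8 × log_10[(1/8)/(1/12)] = 0.0220
D_KL(P||Q) = 0.0348 dits

D_KL(P||Q) = 0.0348 ≥ 0 ✓

This non-negativity is a fundamental property: relative entropy cannot be negative because it measures how different Q is from P.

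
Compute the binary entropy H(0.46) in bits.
0.9954 bits

The binary entropy function is:
H(p) = -p log(p) - (1-p) log(1-p)

H(0.46) = -0.46 × log_2(0.46) - 0.54 × log_2(0.54)
H(0.46) = 0.9954 bits

Note: Binary entropy is maximized at p=0.5 (H=1 bit) and minimized at p=0 or p=1 (H=0).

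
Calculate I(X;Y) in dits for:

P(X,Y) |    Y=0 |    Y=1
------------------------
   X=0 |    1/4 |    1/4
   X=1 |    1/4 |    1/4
0.0000 dits

Mutual information: I(X;Y) = H(X) + H(Y) - H(X,Y)

Marginals:
P(X) = (1/2, 1/2), H(X) = 0.3010 dits
P(Y) = (1/2, 1/2), H(Y) = 0.3010 dits

Joint entropy: H(X,Y) = 0.6021 dits

I(X;Y) = 0.3010 + 0.3010 - 0.6021 = 0.0000 dits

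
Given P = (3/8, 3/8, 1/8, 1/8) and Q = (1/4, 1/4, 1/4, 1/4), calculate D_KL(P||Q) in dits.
0.0568 dits

KL divergence: D_KL(P||Q) = Σ p(x) log(p(x)/q(x))

Computing term by term:
  x=0: 3/8 × log_10[(3/8)/(1/4)] = 3/8 × 0.1761 = 0.0660
  x=1: 3/8 × log_10[(3/8)/(1/4)] = 3/8 × 0.1761 = 0.0660
  x=2: 1/8 × log_10[(1/8)/(1/4)] = 1/8 × -0.3010 = -0.0376
  x=3: 1/8 × log_10[(1/8)/(1/4)] = 1/8 × -0.3010 = -0.0376

D_KL(P||Q) = 0.0568 dits

Note: KL divergence is always non-negative and equals 0 iff P = Q.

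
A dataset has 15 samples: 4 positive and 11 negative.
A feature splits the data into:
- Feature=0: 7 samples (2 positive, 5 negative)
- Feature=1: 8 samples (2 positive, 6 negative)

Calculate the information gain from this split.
0.0012 bits

Information Gain = H(Y) - H(Y|Feature)

Before split:
P(positive) = 4/15 = 0.2667
H(Y) = 0.8366 bits

After split:
Feature=0: H = 0.8631 bits (weight = 7/15)
Feature=1: H = 0.8113 bits (weight = 8/15)
H(Y|Feature) = (7/15)×0.8631 + (8/15)×0.8113 = 0.8355 bits

Information Gain = 0.8366 - 0.8355 = 0.0012 bits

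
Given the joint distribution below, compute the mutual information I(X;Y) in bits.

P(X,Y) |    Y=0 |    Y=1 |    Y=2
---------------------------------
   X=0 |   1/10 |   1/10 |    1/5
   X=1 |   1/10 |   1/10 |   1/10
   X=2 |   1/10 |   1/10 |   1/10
0.0200 bits

Mutual information: I(X;Y) = H(X) + H(Y) - H(X,Y)

Marginals:
P(X) = (2/5, 3/10, 3/10), H(X) = 1.5710 bits
P(Y) = (3/10, 3/10, 2/5), H(Y) = 1.5710 bits

Joint entropy: H(X,Y) = 3.1219 bits

I(X;Y) = 1.5710 + 1.5710 - 3.1219 = 0.0200 bits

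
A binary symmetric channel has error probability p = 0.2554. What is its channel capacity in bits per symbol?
0.1803 bits

For a binary symmetric channel (BSC) with error probability p:
Capacity C = 1 - H(p) bits per symbol

where H(p) = -p log₂(p) - (1-p) log₂(1-p) is the binary entropy function.

H(0.2554) = 0.8197 bits
C = 1 - 0.8197 = 0.1803 bits per symbol

This means we can reliably transmit up to 0.1803 bits of information per channel use.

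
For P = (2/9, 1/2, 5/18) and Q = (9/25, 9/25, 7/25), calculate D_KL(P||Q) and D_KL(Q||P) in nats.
D_KL(P||Q) = 0.0548, D_KL(Q||P) = 0.0576

KL divergence is not symmetric: D_KL(P||Q) ≠ D_KL(Q||P) in general.

D_KL(P||Q) = 0.0548 nats
D_KL(Q||P) = 0.0576 nats

No, they are not equal!

This asymmetry is why KL divergence is not a true distance metric.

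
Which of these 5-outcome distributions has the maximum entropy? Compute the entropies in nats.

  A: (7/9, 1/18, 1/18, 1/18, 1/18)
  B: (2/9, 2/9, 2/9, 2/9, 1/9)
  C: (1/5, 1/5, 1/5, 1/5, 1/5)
C

For a discrete distribution over n outcomes, entropy is maximized by the uniform distribution.

Computing entropies:
H(A) = 0.8378 nats
H(B) = 1.5811 nats
H(C) = 1.6094 nats

The uniform distribution (where all probabilities equal 1/5) achieves the maximum entropy of log_e(5) = 1.6094 nats.

Distribution C has the highest entropy.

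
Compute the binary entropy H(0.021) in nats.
0.1019 nats

The binary entropy function is:
H(p) = -p log(p) - (1-p) log(1-p)

H(0.021) = -0.021 × log_e(0.021) - 0.979 × log_e(0.979)
H(0.021) = 0.1019 nats

Note: Binary entropy is maximized at p=0.5 (H=1 bit) and minimized at p=0 or p=1 (H=0).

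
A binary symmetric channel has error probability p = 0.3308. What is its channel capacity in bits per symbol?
0.0843 bits

For a binary symmetric channel (BSC) with error probability p:
Capacity C = 1 - H(p) bits per symbol

where H(p) = -p log₂(p) - (1-p) log₂(1-p) is the binary entropy function.

H(0.3308) = 0.9157 bits
C = 1 - 0.9157 = 0.0843 bits per symbol

This means we can reliably transmit up to 0.0843 bits of information per channel use.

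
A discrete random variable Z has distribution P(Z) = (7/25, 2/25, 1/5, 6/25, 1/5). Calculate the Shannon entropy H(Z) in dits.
0.6709 dits

Shannon entropy is H(X) = -Σ p(x) log p(x).

For P = (7/25, 2/25, 1/5, 6/25, 1/5):
H = -7/25 × log_10(7/25) -2/25 × log_10(2/25) -1/5 × log_10(1/5) -6/25 × log_10(6/25) -1/5 × log_10(1/5)
H = 0.6709 dits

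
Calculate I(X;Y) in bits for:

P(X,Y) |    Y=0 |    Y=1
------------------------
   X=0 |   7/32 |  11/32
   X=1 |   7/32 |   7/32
0.0089 bits

Mutual information: I(X;Y) = H(X) + H(Y) - H(X,Y)

Marginals:
P(X) = (9/16, 7/16), H(X) = 0.9887 bits
P(Y) = (7/16, 9/16), H(Y) = 0.9887 bits

Joint entropy: H(X,Y) = 1.9685 bits

I(X;Y) = 0.9887 + 0.9887 - 1.9685 = 0.0089 bits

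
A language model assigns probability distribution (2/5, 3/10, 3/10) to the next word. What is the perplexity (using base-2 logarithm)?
2.9710

Perplexity is 2^H (or exp(H) for natural log).

First, H = -Σ p log p = 1.5710 bits
Perplexity = 2^1.5710 = 2.9710

Interpretation: The model's uncertainty is equivalent to choosing uniformly among 3.0 options.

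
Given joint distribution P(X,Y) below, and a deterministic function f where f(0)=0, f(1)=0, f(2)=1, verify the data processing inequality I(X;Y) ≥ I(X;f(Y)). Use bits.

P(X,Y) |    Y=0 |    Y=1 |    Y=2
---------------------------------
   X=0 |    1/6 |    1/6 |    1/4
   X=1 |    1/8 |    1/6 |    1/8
I(X;Y) = 0.0148, I(X;f(Y)) = 0.0125, inequality holds: 0.0148 ≥ 0.0125

Data Processing Inequality: For any Markov chain X → Y → Z, we have I(X;Y) ≥ I(X;Z).

Here Z = f(Y) is a deterministic function of Y, forming X → Y → Z.

Original I(X;Y) = 0.0148 bits

After applying f:
P(X,Z) where Z=f(Y):
- P(X,Z=0) = P(X,Y=0) + P(X,Y=1)
- P(X,Z=1) = P(X,Y=2)

I(X;Z) = I(X;f(Y)) = 0.0125 bits

Verification: 0.0148 ≥ 0.0125 ✓

Information cannot be created by processing; the function f can only lose information about X.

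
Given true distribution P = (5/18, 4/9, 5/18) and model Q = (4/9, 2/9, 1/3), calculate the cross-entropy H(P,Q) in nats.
1.1989 nats

Cross-entropy: H(P,Q) = -Σ p(x) log q(x)

Alternatively: H(P,Q) = H(P) + D_KL(P||Q)
H(P) = 1.0720 nats
D_KL(P||Q) = 0.1269 nats

H(P,Q) = 1.0720 + 0.1269 = 1.1989 nats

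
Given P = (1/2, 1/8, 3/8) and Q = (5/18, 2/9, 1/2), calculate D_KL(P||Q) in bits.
0.1646 bits

KL divergence: D_KL(P||Q) = Σ p(x) log(p(x)/q(x))

Computing term by term:
  x=0: 1/2 × log_2[(1/2)/(5/18)] = 1/2 × 0.8480 = 0.4240
  x=1: 1/8 × log_2[(1/8)/(2/9)] = 1/8 × -0.8301 = -0.1038
  x=2: 3/8 × log_2[(3/8)/(1/2)] = 3/8 × -0.4150 = -0.1556

D_KL(P||Q) = 0.1646 bits

Note: KL divergence is always non-negative and equals 0 iff P = Q.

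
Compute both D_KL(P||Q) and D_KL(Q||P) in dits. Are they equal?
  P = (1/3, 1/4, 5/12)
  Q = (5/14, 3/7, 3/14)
D_KL(P||Q) = 0.0518, D_KL(Q||P) = 0.0491

KL divergence is not symmetric: D_KL(P||Q) ≠ D_KL(Q||P) in general.

D_KL(P||Q) = 0.0518 dits
D_KL(Q||P) = 0.0491 dits

No, they are not equal!

This asymmetry is why KL divergence is not a true distance metric.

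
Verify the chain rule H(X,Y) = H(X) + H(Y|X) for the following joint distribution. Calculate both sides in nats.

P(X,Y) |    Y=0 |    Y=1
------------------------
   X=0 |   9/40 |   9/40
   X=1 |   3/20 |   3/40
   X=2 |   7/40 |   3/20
H(X,Y) = 1.7397, H(X) = 1.0602, H(Y|X) = 0.6794 (all in nats)

Chain rule: H(X,Y) = H(X) + H(Y|X)

Left side — joint entropy directly:
H(X,Y) = -Σ p(x,y) log p(x,y) = 1.7397 nats

Right side — compute H(Y|X) from the conditional distributions:
P(X) = (9/20, 9/40, 13/40), so H(X) = 1.0602 nats
H(Y|X) = Σ_x P(X=x) · H(Y|X=x):
  P(Y|X=0) = (1/2, 1/2), H(Y|X=0) = 0.6931, weight P(X=0) = 9/20
  P(Y|X=1) = (2/3, 1/3), H(Y|X=1) = 0.6365, weight P(X=1) = 9/40
  P(Y|X=2) = (7/13, 6/13), H(Y|X=2) = 0.6902, weight P(X=2) = 13/40
H(Y|X) = 0.6794 nats

H(X) + H(Y|X) = 1.0602 + 0.6794 = 1.7397 nats

Both sides equal 1.7397 nats. ✓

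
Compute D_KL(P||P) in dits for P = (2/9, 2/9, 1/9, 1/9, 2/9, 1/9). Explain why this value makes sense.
0.0000 dits

KL divergence satisfies the Gibbs inequality: D_KL(P||Q) ≥ 0 for all distributions P, Q.

D_KL(P||Q) = Σ p(x) log(p(x)/q(x))
Each term is p(x) × log_10(p(x)/p(x)) = p(x) × log_10(1) = 0, so the sum is 0.
D_KL(P||Q) = 0.0000 dits

When P = Q, the KL divergence is exactly 0, as there is no 'divergence' between identical distributions.

This non-negativity is a fundamental property: relative entropy cannot be negative because it measures how different Q is from P.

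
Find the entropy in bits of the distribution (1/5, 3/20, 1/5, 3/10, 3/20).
2.2710 bits

Shannon entropy is H(X) = -Σ p(x) log p(x).

For P = (1/5, 3/20, 1/5, 3/10, 3/20):
H = -1/5 × log_2(1/5) -3/20 × log_2(3/20) -1/5 × log_2(1/5) -3/10 × log_2(3/10) -3/20 × log_2(3/20)
H = 2.2710 bits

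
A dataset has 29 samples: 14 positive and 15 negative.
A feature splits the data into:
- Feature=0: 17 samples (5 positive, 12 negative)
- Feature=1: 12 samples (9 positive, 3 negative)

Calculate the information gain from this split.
0.1511 bits

Information Gain = H(Y) - H(Y|Feature)

Before split:
P(positive) = 14/29 = 0.4828
H(Y) = 0.9991 bits

After split:
Feature=0: H = 0.8740 bits (weight = 17/29)
Feature=1: H = 0.8113 bits (weight = 12/29)
H(Y|Feature) = (17/29)×0.8740 + (12/29)×0.8113 = 0.8480 bits

Information Gain = 0.9991 - 0.8480 = 0.1511 bits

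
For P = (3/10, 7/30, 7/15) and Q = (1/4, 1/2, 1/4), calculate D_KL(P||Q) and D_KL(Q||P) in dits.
D_KL(P||Q) = 0.0730, D_KL(Q||P) = 0.0779

KL divergence is not symmetric: D_KL(P||Q) ≠ D_KL(Q||P) in general.

D_KL(P||Q) = 0.0730 dits
D_KL(Q||P) = 0.0779 dits

No, they are not equal!

This asymmetry is why KL divergence is not a true distance metric.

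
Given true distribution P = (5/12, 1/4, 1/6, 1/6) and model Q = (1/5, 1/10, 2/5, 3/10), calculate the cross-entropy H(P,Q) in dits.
0.6947 dits

Cross-entropy: H(P,Q) = -Σ p(x) log q(x)

Alternatively: H(P,Q) = H(P) + D_KL(P||Q)
H(P) = 0.5683 dits
D_KL(P||Q) = 0.1264 dits

H(P,Q) = 0.5683 + 0.1264 = 0.6947 dits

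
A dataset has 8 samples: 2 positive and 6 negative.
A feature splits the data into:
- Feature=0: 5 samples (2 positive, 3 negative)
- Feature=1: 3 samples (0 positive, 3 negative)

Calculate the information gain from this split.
0.2044 bits

Information Gain = H(Y) - H(Y|Feature)

Before split:
P(positive) = 2/8 = 0.2500
H(Y) = 0.8113 bits

After split:
Feature=0: H = 0.9710 bits (weight = 5/8)
Feature=1: H = 0.0000 bits (weight = 3/8)
H(Y|Feature) = (5/8)×0.9710 + (3/8)×0.0000 = 0.6068 bits

Information Gain = 0.8113 - 0.6068 = 0.2044 bits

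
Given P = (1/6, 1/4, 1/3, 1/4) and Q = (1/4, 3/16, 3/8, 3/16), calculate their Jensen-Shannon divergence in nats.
0.0093 nats

Jensen-Shannon divergence is:
JSD(P||Q) = 0.5 × D_KL(P||M) + 0.5 × D_KL(Q||M)
where M = 0.5 × (P + Q) is the mixture distribution.

M = 0.5 × (1/6, 1/4, 1/3, 1/4) + 0.5 × (1/4, 3/16, 3/8, 3/16) = (5/24, 7/32, 0.354167, 7/32)

D_KL(P||M) = 0.0094 nats
D_KL(Q||M) = 0.0092 nats

JSD(P||Q) = 0.5 × 0.0094 + 0.5 × 0.0092 = 0.0093 nats

Unlike KL divergence, JSD is symmetric and bounded: 0 ≤ JSD ≤ log(2).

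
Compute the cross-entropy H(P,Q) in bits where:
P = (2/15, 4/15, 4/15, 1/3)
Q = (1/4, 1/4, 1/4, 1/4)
2.0000 bits

Cross-entropy: H(P,Q) = -Σ p(x) log q(x)

Alternatively: H(P,Q) = H(P) + D_KL(P||Q)
H(P) = 1.9329 bits
D_KL(P||Q) = 0.0671 bits

H(P,Q) = 1.9329 + 0.0671 = 2.0000 bits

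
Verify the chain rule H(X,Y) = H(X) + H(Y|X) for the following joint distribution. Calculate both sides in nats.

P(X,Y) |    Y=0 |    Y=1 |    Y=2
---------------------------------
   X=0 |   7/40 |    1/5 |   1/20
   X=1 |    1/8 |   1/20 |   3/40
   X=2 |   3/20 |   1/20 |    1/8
H(X,Y) = 2.0750, H(X) = 1.0755, H(Y|X) = 0.9995 (all in nats)

Chain rule: H(X,Y) = H(X) + H(Y|X)

Left side — joint entropy directly:
H(X,Y) = -Σ p(x,y) log p(x,y) = 2.0750 nats

Right side — compute H(Y|X) from the conditional distributions:
P(X) = (17/40, 1/4, 13/40), so H(X) = 1.0755 nats
H(Y|X) = Σ_x P(X=x) · H(Y|X=x):
  P(Y|X=0) = (7/17, 8/17, 2/17), H(Y|X=0) = 0.9718, weight P(X=0) = 17/40
  P(Y|X=1) = (1/2, 1/5, 3/10), H(Y|X=1) = 1.0297, weight P(X=1) = 1/4
  P(Y|X=2) = (6/13, 2/13, 5/13), H(Y|X=2) = 1.0123, weight P(X=2) = 13/40
H(Y|X) = 0.9995 nats

H(X) + H(Y|X) = 1.0755 + 0.9995 = 2.0750 nats

Both sides equal 2.0750 nats. ✓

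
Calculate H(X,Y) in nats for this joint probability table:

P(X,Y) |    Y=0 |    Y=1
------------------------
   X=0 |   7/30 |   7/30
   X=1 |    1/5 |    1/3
1.3672 nats

Joint entropy is H(X,Y) = -Σ_{x,y} p(x,y) log p(x,y).

Summing over all non-zero entries:
H(X,Y) = -[7/30·log_e(7/30) + 7/30·log_e(7/30) + 1/5·log_e(1/5) + 1/3·log_e(1/3)]
H(X,Y) = 1.3672 nats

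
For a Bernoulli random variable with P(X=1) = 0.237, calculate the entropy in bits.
0.7900 bits

The binary entropy function is:
H(p) = -p log(p) - (1-p) log(1-p)

H(0.237) = -0.237 × log_2(0.237) - 0.763 × log_2(0.763)
H(0.237) = 0.7900 bits

Note: Binary entropy is maximized at p=0.5 (H=1 bit) and minimized at p=0 or p=1 (H=0).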